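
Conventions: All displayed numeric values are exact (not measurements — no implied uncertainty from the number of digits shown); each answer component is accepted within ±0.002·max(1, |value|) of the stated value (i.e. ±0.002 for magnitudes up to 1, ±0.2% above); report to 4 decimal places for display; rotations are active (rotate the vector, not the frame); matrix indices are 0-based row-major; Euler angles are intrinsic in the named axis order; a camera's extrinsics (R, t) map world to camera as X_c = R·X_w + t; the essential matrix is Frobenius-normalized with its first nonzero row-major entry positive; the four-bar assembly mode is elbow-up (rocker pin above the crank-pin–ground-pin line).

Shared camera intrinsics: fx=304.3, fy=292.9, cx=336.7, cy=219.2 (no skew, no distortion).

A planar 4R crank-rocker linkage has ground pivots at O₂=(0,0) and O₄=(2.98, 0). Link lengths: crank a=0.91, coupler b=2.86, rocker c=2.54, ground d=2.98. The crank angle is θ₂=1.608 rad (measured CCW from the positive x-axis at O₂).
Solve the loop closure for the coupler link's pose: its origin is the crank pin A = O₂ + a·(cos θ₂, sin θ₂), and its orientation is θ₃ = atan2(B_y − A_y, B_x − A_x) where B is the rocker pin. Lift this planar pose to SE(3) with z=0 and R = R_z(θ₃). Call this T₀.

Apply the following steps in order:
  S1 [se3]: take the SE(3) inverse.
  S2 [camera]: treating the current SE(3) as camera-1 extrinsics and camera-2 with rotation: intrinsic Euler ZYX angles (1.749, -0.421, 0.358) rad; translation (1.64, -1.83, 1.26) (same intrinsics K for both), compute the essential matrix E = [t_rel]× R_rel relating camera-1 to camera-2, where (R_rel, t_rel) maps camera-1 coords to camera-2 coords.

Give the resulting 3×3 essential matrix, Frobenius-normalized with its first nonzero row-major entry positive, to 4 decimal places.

source (fourbar_fk): coupler pose = R=[0.8392 -0.5438 0.0000; 0.5438 0.8392 0.0000; 0.0000 0.0000 1.0000], t=(-0.0338, 0.9094, 0.0000)
after S1 (invert_se3): R=[0.8392 0.5438 0.0000; -0.5438 0.8392 0.0000; 0.0000 0.0000 1.0000], t=(-0.4661, -0.7815, 0.0000)
after S2 (essential): [0.5140 -0.2683 0.3444; 0.3551 0.2712 0.0193; 0.2166 0.5224 -0.1592]

matrix = [0.5140 -0.2683 0.3444; 0.3551 0.2712 0.0193; 0.2166 0.5224 -0.1592]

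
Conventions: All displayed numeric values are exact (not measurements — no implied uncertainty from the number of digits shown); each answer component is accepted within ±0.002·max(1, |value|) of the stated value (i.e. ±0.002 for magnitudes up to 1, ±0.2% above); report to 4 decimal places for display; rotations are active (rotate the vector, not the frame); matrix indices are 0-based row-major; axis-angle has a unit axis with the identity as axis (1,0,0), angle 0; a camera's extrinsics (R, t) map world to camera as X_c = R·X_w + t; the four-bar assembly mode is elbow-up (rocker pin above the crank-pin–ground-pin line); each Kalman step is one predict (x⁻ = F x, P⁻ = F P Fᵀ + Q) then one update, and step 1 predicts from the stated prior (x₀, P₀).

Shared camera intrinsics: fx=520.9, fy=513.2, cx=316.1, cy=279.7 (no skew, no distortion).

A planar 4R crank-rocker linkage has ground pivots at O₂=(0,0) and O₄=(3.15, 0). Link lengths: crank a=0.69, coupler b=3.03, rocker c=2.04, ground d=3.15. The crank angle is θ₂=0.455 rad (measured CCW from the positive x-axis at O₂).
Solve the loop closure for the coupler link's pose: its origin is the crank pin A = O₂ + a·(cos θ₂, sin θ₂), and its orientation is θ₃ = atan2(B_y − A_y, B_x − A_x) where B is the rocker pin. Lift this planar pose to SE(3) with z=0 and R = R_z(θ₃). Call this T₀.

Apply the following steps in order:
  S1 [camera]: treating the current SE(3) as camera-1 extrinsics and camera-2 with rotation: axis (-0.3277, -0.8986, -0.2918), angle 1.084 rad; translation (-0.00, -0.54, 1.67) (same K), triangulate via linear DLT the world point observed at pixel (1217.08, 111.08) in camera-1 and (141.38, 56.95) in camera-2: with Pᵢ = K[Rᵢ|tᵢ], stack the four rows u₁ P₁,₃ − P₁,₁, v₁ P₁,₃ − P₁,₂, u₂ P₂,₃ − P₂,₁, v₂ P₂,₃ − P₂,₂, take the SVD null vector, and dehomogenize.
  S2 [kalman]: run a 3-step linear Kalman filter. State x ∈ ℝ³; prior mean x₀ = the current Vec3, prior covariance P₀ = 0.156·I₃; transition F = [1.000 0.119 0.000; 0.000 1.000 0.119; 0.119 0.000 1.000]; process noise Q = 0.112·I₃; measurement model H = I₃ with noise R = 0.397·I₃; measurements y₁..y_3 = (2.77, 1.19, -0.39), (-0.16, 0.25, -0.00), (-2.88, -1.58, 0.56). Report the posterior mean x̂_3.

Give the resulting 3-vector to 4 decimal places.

result = (-0.7379, -0.7654, 0.4751)

source (fourbar_fk): coupler pose = R=[0.8195 -0.5730 0.0000; 0.5730 0.8195 0.0000; 0.0000 0.0000 1.0000], t=(0.6198, 0.3032, 0.0000)
after S1 (triangulate): (0.9267, -1.5425, 1.3084)
after S2 (kf_track): (-0.7379, -0.7654, 0.4751)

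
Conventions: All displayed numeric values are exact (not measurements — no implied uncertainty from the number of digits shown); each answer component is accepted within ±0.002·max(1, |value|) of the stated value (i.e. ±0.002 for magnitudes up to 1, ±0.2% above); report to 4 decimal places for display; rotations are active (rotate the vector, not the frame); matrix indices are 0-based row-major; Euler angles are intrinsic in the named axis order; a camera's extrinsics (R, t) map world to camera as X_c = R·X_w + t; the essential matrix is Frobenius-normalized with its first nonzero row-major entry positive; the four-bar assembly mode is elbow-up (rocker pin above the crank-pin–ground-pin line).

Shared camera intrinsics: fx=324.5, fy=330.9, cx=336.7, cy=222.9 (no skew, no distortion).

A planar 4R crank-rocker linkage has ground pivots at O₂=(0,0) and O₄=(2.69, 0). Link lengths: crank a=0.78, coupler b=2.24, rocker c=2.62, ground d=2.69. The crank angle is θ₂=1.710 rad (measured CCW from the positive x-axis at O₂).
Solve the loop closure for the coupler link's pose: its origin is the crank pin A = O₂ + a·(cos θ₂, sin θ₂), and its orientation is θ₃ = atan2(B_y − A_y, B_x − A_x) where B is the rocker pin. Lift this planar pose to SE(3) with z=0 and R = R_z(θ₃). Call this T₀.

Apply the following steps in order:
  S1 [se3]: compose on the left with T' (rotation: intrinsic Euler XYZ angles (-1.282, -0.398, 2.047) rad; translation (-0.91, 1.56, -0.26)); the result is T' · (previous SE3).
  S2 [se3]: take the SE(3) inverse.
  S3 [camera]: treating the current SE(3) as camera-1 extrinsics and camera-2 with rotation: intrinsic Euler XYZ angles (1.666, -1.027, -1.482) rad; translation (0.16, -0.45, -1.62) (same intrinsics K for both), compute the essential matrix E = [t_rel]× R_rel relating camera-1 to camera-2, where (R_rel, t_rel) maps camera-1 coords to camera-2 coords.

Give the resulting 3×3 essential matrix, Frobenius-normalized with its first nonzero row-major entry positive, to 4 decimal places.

source (fourbar_fk): coupler pose = R=[0.7172 -0.6968 0.0000; 0.6968 0.7172 0.0000; 0.0000 0.0000 1.0000], t=(-0.1082, 0.7725, 0.0000)
after S1 (compose_se3): R=[-0.8740 -0.2932 -0.3876; -0.2617 -0.3882 0.8837; -0.4095 0.8737 0.2625], t=(-1.4971, 1.1951, 0.1013)
after S2 (invert_se3): R=[-0.8740 -0.2617 -0.4095; -0.2932 -0.3882 0.8737; -0.3876 0.8837 0.2625], t=(-0.9542, -0.0635, -1.6629)
after S3 (essential): [0.5624 0.1681 0.2952; 0.2419 0.0156 0.1103; -0.2243 0.6618 0.0957]

matrix = [0.5624 0.1681 0.2952; 0.2419 0.0156 0.1103; -0.2243 0.6618 0.0957]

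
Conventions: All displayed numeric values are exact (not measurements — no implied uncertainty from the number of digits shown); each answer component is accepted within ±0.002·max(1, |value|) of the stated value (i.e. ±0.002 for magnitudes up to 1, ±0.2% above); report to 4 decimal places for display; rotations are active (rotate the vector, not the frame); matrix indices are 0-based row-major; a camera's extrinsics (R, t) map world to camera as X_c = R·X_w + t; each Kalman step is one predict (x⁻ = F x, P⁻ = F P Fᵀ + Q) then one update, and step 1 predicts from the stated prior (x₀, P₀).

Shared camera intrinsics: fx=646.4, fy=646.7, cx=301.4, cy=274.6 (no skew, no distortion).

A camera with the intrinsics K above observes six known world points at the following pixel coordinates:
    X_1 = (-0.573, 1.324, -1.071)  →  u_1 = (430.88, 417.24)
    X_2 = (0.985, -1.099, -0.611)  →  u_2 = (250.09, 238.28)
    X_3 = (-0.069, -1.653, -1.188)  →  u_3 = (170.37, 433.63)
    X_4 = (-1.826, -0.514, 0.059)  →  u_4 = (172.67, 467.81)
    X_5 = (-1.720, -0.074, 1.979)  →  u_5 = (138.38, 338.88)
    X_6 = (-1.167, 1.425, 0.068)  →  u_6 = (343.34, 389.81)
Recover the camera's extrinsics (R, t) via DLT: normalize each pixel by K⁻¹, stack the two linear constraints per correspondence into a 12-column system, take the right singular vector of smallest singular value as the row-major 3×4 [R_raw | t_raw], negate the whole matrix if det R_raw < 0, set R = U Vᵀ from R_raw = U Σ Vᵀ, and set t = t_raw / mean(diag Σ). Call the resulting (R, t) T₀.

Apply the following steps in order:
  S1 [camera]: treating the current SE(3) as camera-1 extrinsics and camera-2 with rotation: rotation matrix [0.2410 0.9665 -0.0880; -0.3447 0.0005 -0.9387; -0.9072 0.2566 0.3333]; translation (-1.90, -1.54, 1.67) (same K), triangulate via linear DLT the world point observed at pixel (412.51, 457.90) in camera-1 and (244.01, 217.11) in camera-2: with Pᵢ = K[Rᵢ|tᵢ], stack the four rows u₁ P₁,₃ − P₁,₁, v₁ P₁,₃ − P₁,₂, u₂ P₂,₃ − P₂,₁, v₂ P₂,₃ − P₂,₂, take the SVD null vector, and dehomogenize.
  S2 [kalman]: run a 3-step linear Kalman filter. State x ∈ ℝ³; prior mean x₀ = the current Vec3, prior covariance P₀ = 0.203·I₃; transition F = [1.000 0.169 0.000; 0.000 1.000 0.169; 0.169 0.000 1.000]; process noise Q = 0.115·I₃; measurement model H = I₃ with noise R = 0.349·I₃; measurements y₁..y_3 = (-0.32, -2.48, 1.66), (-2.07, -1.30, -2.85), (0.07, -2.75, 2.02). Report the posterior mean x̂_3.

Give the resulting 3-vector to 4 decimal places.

source (pnp_recover): camera pose = R=[0.3395 0.7570 -0.5583; -0.8579 0.0058 -0.5138; -0.3857 0.6534 0.6514], t=(-0.1800, 0.2999, 5.7301)
after S1 (triangulate): (-1.5280, 1.9734, -0.7651)
after S2 (kf_track): (-0.8309, -1.5945, -0.0018)

result = (-0.8309, -1.5945, -0.0018)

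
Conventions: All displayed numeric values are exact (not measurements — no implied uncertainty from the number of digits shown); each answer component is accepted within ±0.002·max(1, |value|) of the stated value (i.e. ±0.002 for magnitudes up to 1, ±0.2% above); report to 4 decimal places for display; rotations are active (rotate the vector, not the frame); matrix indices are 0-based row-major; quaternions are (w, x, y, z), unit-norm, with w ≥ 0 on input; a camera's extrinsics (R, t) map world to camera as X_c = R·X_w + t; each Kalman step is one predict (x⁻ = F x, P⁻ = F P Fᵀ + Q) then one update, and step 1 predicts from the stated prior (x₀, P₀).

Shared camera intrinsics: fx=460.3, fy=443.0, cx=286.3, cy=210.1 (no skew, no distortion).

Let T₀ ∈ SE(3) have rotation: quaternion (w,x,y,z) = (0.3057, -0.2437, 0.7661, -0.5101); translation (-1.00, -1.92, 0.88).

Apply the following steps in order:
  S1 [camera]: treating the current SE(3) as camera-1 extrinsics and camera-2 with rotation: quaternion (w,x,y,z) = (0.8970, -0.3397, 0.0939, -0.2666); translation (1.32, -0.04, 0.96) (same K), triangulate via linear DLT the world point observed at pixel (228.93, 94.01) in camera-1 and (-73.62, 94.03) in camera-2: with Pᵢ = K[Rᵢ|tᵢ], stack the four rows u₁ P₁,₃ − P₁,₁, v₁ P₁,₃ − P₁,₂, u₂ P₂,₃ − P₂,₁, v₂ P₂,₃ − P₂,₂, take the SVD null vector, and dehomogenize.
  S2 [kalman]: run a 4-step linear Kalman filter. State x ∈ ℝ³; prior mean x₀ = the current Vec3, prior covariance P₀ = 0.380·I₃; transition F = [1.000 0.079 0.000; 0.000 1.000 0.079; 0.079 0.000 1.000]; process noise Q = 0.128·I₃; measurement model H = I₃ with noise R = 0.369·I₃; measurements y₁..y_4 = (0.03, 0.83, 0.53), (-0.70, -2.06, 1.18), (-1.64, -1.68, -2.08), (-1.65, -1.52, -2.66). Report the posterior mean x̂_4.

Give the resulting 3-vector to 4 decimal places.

result = (-1.5025, -1.4768, -1.6512)

after S1 (triangulate): (-1.6979, -1.1574, -0.7942)
after S2 (kf_track): (-1.5025, -1.4768, -1.6512)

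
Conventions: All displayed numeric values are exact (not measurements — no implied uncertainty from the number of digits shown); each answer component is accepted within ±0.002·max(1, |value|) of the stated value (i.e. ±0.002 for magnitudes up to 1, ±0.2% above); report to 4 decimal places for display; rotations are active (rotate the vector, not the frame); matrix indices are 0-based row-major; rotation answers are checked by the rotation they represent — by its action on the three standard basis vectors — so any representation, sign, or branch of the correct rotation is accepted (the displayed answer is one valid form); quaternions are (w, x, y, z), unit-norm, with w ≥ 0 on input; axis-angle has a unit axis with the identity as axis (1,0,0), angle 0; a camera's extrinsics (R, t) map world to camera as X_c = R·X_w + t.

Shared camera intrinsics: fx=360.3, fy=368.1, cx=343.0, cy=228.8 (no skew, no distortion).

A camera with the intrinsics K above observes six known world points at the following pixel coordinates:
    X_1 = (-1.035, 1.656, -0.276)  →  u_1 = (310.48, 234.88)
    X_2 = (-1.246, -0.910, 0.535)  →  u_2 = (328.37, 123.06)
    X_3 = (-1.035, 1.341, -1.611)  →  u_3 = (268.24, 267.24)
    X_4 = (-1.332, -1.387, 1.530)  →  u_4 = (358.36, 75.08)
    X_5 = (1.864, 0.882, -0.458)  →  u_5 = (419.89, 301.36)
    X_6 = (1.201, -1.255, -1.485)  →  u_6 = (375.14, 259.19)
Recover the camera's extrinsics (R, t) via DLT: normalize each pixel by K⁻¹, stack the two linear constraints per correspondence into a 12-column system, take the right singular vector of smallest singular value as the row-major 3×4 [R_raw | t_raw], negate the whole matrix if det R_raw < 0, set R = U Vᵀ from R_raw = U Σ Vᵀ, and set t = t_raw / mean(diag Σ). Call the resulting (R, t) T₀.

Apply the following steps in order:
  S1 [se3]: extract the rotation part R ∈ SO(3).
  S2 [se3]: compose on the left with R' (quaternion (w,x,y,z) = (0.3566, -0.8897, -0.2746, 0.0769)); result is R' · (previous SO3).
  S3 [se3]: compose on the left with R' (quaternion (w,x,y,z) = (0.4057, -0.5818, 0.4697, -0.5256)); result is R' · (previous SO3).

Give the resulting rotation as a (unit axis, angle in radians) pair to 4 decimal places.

source (pnp_recover): camera pose = R=[0.7865 -0.0599 0.6146; 0.5297 0.5772 -0.6215; -0.3175 0.8144 0.4857], t=(0.3206, -0.4401, 6.9062)
after S1 (rot_of_se3): [0.7865 -0.0599 0.6146; 0.5297 0.5772 -0.6215; -0.3175 0.8144 0.4857]
after S2 (compose_so3): [0.9940 -0.0708 0.0835; -0.0757 0.1064 0.9914; -0.0791 -0.9918 0.1005]
after S3 (compose_so3): [-0.0632 -0.9978 -0.0188; -0.9481 0.0659 -0.3110; 0.3116 -0.0018 -0.9502]

rotation (axis_angle) = ((0.6792, -0.7258, 0.1092), 2.9120)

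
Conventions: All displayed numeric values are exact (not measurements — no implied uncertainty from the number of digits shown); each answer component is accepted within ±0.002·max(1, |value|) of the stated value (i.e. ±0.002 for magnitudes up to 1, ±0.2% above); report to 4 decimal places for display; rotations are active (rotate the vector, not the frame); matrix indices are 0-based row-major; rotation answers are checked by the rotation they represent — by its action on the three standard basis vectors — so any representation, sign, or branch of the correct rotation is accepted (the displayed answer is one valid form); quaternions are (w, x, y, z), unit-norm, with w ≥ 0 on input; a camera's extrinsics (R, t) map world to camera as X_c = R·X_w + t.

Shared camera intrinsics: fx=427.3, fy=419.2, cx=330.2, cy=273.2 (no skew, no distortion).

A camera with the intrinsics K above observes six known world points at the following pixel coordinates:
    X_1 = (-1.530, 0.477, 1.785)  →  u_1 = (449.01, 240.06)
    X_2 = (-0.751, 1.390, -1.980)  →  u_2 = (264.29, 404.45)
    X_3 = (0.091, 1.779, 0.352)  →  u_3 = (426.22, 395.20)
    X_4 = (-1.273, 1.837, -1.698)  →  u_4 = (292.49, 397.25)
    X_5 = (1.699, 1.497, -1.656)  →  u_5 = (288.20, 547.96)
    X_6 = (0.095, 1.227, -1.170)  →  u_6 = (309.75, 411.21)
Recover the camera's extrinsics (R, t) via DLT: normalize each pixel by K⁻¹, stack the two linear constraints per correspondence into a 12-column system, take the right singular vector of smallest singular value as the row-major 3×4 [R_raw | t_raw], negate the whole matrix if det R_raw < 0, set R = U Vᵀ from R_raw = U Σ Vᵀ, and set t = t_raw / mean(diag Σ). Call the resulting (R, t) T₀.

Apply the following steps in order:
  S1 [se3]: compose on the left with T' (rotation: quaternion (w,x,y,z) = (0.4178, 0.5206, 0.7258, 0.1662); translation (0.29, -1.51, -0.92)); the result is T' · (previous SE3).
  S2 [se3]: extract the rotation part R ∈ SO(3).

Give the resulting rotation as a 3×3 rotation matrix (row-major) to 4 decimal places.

source (pnp_recover): camera pose = R=[0.1056 0.4156 0.9034; 0.3480 0.8356 -0.4251; -0.9315 0.3592 -0.0564], t=(0.2602, 0.3501, 5.3703)
after S1 (compose_se3): R=[-0.5230 0.7502 -0.4045; 0.4151 0.6387 0.6479; 0.7444 0.1710 -0.6455], t=(4.6639, -2.1768, -3.9948)
after S2 (rot_of_se3): [-0.5230 0.7502 -0.4045; 0.4151 0.6387 0.6479; 0.7444 0.1710 -0.6455]

rotation (matrix) = ((-0.5230, 0.7502, -0.4045), (0.4151, 0.6387, 0.6479), (0.7444, 0.1710, -0.6455))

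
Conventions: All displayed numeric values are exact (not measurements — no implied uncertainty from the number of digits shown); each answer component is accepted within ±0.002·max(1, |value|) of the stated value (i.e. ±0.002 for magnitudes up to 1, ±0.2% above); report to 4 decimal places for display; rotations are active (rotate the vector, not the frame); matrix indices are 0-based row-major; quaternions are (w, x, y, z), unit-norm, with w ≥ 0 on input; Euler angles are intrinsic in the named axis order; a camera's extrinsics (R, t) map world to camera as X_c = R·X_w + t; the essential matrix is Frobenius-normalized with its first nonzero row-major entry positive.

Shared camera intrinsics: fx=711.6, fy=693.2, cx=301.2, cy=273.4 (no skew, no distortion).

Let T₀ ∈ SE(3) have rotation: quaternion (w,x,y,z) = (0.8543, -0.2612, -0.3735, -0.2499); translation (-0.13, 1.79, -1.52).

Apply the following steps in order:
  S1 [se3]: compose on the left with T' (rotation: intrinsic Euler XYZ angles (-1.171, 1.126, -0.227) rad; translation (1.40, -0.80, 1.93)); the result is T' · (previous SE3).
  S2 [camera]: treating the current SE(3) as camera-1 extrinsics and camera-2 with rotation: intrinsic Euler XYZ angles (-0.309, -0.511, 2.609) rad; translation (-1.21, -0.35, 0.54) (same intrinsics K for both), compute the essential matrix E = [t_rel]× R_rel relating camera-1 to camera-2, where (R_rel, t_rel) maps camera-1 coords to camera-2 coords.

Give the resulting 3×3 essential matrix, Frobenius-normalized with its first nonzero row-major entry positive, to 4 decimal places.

matrix = [0.2041 0.2574 0.4537; 0.5948 -0.3732 0.0208; 0.0725 0.2547 0.3502]

after S1 (compose_se3): R=[0.9214 0.0980 0.3762; -0.2750 -0.5195 0.8090; 0.2747 -0.8488 -0.4517], t=(0.1467, -0.9419, -0.0551)
after S2 (essential): [0.2041 0.2574 0.4537; 0.5948 -0.3732 0.0208; 0.0725 0.2547 0.3502]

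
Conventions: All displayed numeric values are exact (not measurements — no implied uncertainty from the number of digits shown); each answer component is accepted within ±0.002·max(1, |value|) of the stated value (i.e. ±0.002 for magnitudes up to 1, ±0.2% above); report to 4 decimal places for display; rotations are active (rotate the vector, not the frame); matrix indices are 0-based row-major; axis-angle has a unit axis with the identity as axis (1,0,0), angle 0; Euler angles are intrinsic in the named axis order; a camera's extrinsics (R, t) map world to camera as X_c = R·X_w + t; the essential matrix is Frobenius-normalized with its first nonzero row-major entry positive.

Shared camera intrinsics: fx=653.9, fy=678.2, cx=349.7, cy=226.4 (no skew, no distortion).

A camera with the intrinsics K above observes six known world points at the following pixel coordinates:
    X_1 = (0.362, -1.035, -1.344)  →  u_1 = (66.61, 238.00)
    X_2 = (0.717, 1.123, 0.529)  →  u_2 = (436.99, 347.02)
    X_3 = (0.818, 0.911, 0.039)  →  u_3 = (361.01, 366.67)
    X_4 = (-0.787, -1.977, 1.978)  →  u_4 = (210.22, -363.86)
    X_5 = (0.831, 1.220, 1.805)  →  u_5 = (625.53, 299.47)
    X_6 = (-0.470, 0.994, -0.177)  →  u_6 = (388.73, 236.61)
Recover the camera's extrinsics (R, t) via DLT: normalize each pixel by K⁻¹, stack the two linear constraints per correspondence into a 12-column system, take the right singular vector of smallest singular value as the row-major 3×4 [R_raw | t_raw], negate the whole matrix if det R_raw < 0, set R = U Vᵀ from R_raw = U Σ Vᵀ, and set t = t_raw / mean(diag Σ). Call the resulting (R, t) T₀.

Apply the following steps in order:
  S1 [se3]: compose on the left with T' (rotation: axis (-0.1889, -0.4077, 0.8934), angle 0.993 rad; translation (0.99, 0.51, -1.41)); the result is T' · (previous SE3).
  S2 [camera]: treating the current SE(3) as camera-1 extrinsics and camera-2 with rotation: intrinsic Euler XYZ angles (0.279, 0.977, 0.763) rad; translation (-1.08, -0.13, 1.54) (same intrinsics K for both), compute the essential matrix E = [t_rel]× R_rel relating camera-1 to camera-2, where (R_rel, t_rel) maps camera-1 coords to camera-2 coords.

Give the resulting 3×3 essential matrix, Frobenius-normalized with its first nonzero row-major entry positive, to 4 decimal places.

matrix = [0.3156 -0.0984 0.2692; -0.0961 -0.4283 -0.5082; -0.4304 0.4129 -0.1078]

source (pnp_recover): camera pose = R=[-0.2370 0.7748 0.5862; 0.7366 0.5367 -0.4116; -0.6335 0.3342 -0.6979], t=(-0.4600, -0.1800, 4.5701)
after S1 (compose_se3): R=[-0.3939 -0.0869 0.9150; 0.2767 0.9381 0.2082; -0.8765 0.3352 -0.3455], t=(-1.0510, 0.0055, 2.6777)
after S2 (essential): [0.3156 -0.0984 0.2692; -0.0961 -0.4283 -0.5082; -0.4304 0.4129 -0.1078]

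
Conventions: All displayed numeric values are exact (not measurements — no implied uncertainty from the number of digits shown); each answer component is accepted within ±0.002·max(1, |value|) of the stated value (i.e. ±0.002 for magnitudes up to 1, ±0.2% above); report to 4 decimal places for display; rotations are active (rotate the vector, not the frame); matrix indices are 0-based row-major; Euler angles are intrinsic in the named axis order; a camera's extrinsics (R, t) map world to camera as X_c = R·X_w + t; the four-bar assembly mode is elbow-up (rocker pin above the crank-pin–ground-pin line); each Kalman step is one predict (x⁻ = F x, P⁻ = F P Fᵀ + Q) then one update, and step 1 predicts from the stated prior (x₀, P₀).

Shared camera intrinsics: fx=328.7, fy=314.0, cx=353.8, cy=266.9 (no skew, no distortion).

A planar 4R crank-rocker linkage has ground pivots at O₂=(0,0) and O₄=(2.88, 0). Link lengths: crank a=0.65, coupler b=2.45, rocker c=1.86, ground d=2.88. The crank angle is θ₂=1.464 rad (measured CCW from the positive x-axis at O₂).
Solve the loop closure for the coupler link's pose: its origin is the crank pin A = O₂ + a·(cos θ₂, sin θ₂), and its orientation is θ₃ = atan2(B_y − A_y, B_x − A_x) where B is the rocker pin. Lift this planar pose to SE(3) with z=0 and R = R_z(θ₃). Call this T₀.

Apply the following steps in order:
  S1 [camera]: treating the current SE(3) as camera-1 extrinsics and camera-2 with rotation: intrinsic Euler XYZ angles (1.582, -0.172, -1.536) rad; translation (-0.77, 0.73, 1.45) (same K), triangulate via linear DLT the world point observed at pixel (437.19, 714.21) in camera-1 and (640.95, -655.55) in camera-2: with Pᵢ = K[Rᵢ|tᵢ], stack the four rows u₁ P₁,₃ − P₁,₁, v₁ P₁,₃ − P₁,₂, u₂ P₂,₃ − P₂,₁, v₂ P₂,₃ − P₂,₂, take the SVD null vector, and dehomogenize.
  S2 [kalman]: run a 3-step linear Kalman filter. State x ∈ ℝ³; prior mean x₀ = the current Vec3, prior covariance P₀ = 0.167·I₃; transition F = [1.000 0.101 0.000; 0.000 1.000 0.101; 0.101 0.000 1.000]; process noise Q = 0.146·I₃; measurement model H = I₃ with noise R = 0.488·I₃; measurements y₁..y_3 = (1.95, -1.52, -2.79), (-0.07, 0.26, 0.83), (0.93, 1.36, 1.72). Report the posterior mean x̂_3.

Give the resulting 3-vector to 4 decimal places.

result = (0.9385, 0.7690, 1.0041)

source (fourbar_fk): coupler pose = R=[0.8924 -0.4513 0.0000; 0.4513 0.8924 0.0000; 0.0000 0.0000 1.0000], t=(0.0693, 0.6463, 0.0000)
after S1 (triangulate): (1.0906, 1.3761, 1.6612)
after S2 (kf_track): (0.9385, 0.7690, 1.0041)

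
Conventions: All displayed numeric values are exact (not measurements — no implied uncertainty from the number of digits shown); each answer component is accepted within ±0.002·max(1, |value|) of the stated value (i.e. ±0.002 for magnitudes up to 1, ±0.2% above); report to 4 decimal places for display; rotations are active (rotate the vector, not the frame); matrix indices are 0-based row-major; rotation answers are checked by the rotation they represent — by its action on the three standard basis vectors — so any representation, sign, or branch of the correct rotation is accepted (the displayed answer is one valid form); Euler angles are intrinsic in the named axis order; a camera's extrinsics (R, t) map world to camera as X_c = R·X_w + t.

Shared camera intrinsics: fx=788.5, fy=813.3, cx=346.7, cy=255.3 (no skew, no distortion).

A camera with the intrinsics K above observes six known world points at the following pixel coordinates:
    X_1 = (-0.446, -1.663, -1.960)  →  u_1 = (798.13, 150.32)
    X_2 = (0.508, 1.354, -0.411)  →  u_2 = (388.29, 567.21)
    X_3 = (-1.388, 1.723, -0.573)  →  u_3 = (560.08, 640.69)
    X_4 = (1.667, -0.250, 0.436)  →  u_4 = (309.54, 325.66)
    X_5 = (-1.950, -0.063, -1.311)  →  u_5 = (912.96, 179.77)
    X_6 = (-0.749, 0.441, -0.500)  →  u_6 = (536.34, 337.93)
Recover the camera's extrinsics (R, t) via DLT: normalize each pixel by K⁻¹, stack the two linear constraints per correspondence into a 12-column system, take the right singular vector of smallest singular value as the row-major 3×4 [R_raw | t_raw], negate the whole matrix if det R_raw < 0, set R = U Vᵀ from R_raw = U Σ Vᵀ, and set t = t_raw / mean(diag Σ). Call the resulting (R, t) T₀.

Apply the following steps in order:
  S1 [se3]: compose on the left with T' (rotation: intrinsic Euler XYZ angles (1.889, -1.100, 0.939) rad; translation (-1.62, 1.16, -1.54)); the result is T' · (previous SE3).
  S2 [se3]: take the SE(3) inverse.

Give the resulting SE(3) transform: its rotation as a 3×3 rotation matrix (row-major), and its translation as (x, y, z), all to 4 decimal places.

source (pnp_recover): camera pose = R=[-0.2114 -0.3232 -0.9224; 0.4445 0.8087 -0.3853; 0.8704 -0.4915 -0.0273], t=(0.3900, 0.1500, 4.4600)
after S1 (compose_se3): R=[-0.9951 0.0554 -0.0818; 0.0056 0.8579 0.5138; 0.0986 0.5108 -0.8540], t=(-5.5452, -0.9801, -1.8203)
after S2 (invert_se3): R=[-0.9951 0.0056 0.0986; 0.0554 0.8579 0.5108; -0.0818 0.5138 -0.8540], t=(-5.3331, 2.0782, -1.5044)

rotation (matrix) = ((-0.9951, 0.0056, 0.0986), (0.0554, 0.8579, 0.5108), (-0.0818, 0.5138, -0.8540)), translation = (-5.3331, 2.0782, -1.5044)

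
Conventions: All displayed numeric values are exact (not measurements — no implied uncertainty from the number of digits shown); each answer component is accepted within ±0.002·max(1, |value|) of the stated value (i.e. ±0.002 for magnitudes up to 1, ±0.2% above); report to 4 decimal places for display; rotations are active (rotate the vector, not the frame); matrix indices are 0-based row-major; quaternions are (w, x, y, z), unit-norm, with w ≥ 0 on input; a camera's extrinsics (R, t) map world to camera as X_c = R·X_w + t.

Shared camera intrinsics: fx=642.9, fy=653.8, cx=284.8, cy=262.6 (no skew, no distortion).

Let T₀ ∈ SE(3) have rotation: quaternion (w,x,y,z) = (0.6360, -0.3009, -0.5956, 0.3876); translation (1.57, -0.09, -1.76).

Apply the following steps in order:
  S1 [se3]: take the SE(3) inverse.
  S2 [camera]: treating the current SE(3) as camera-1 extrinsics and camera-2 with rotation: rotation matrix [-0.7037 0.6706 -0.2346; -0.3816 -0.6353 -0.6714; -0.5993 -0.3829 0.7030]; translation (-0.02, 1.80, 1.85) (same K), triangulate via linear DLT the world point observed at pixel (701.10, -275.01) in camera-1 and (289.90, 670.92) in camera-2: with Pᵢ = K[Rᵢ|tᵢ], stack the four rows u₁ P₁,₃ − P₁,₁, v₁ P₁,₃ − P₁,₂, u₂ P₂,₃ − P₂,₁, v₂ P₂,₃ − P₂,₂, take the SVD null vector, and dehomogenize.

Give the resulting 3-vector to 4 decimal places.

result = (-0.2450, 0.0043, 0.5806)

after S1 (invert_se3): R=[-0.0099 0.8515 0.5243; -0.1346 0.5185 -0.8444; -0.9909 -0.0790 0.1094], t=(1.0151, -1.2283, 1.7412)
after S2 (triangulate): (-0.2450, 0.0043, 0.5806)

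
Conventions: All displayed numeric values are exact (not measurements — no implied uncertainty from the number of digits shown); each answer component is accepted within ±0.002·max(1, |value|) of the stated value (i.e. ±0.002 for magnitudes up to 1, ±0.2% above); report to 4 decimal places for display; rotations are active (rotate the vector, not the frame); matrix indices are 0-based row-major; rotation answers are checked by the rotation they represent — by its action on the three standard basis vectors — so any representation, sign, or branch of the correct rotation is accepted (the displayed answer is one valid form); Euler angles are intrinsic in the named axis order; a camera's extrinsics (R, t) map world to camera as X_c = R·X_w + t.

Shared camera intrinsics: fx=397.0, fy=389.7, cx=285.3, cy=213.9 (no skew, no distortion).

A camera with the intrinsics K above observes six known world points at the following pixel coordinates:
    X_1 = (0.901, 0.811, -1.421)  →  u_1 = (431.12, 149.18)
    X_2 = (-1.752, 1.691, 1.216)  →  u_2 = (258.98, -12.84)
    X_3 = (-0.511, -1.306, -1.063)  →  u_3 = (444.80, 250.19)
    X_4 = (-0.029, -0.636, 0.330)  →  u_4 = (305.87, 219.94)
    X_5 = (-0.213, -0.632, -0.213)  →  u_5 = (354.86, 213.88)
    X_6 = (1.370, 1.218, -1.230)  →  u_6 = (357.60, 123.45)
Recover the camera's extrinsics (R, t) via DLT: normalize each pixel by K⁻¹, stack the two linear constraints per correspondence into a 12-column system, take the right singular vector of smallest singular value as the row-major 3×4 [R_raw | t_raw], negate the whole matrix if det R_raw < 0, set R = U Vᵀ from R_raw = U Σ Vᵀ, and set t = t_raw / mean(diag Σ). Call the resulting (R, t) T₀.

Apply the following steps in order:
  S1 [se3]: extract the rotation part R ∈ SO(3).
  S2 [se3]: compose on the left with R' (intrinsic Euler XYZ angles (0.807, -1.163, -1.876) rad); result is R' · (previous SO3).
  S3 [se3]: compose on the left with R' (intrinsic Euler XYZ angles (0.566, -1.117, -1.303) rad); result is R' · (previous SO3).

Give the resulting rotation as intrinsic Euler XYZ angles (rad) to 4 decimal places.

source (pnp_recover): camera pose = R=[-0.4793 -0.2827 -0.8309; 0.6032 -0.7938 -0.0779; -0.6376 -0.5385 0.5509], t=(0.3200, -0.3900, 4.0799)
after S1 (rot_of_se3): [-0.4793 -0.2827 -0.8309; 0.6032 -0.7938 -0.0779; -0.6376 -0.5385 0.5509]
after S2 (compose_so3): [0.8706 0.2277 -0.4362; -0.1035 0.9513 0.2902; 0.4811 -0.2075 0.8518]
after S3 (compose_so3): [-0.3751 0.6151 -0.6935; -0.9077 -0.3953 0.1404; -0.1878 0.6821 0.7067]

rotation (euler_xyz) = (-0.1961, -0.7663, -2.1184)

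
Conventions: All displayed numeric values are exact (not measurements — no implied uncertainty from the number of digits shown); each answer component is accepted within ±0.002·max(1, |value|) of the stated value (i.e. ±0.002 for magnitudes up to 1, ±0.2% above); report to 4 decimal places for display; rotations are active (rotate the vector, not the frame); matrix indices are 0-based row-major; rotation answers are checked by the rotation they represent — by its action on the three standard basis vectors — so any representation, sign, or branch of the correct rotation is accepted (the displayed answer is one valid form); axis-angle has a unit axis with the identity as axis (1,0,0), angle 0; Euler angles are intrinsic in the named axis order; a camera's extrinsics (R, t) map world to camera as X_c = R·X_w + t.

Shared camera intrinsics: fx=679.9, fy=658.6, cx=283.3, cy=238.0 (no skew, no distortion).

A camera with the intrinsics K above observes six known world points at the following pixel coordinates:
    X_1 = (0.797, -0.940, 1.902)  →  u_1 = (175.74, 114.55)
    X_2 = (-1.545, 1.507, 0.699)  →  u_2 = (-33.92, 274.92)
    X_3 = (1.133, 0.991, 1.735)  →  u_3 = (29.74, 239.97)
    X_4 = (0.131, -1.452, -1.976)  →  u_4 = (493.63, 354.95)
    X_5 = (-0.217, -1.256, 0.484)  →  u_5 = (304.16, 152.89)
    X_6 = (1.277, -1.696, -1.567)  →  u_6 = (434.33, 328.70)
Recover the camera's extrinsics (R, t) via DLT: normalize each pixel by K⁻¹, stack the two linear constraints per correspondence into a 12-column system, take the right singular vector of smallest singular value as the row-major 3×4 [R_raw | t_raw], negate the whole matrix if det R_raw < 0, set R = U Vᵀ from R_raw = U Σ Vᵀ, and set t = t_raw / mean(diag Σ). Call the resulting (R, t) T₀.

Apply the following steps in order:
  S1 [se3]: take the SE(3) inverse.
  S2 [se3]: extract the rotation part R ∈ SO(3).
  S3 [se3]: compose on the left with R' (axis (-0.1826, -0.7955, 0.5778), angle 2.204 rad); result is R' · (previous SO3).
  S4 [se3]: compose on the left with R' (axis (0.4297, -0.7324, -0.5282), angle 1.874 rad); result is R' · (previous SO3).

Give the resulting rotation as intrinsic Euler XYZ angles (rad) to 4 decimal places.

rotation (euler_xyz) = (-1.2964, -0.6945, -2.6345)

source (pnp_recover): camera pose = R=[-0.1531 -0.7503 -0.6431; 0.3268 0.5758 -0.7495; 0.9326 -0.3249 0.1570], t=(-0.4798, 0.3800, 5.7298)
after S1 (invert_se3): R=[-0.1531 0.3268 0.9326; -0.7503 0.5758 -0.3249; -0.6431 -0.7495 0.1570], t=(-5.5414, 1.2826, -0.9236)
after S2 (rot_of_se3): [-0.1531 0.3268 0.9326; -0.7503 0.5758 -0.3249; -0.6431 -0.7495 0.1570]
after S3 (compose_so3): [0.7789 0.2954 -0.5533; -0.0426 0.9050 0.4233; 0.6257 -0.3061 0.7175]
after S4 (compose_so3): [-0.6717 0.3731 -0.6400; -0.6701 0.0622 0.7396; 0.3158 0.9257 0.2082]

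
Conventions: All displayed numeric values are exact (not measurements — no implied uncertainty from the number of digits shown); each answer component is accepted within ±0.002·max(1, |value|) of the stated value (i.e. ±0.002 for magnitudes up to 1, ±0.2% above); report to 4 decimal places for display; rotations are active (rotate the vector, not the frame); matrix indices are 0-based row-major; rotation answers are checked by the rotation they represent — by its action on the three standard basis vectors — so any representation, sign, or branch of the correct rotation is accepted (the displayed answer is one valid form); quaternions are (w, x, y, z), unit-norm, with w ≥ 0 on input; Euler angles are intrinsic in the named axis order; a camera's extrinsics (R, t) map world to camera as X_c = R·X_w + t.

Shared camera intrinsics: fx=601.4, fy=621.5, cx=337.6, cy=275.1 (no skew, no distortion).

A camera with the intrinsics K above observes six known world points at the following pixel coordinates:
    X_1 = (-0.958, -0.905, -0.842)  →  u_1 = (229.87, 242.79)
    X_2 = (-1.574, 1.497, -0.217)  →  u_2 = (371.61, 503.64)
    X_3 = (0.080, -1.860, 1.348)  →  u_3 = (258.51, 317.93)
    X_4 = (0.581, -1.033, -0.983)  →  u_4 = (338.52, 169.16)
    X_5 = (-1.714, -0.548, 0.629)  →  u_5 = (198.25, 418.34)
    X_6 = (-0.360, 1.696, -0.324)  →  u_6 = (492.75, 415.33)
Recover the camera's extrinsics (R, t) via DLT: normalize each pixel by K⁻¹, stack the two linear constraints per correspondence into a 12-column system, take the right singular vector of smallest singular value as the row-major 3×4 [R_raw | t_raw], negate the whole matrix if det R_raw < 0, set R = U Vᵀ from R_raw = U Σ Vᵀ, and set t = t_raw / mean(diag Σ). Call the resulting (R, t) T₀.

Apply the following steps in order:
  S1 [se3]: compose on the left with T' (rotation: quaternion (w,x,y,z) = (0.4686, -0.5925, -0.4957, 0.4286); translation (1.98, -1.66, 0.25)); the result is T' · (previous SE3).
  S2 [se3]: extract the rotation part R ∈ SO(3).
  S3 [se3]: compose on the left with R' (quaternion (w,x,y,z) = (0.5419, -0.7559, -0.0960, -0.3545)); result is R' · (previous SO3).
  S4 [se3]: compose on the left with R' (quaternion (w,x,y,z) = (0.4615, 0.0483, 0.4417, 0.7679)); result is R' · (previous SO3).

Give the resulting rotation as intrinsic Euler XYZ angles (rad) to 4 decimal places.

rotation (euler_xyz) = (2.1201, 0.9191, -2.8913)

source (pnp_recover): camera pose = R=[0.7043 0.7080 -0.0528; -0.4116 0.4678 0.7821; 0.5784 -0.5291 0.6209], t=(0.2800, 0.4000, 6.1302)
after S1 (compose_se3): R=[-0.5394 0.7013 -0.4660; 0.8005 0.5987 -0.0256; 0.2610 -0.3868 -0.8844], t=(-3.8672, -0.6116, -1.3403)
after S2 (rot_of_se3): [-0.5394 0.7013 -0.4660; 0.8005 0.5987 -0.0256; 0.2610 -0.3868 -0.8844]
after S3 (compose_so3): [0.1427 0.6620 -0.7358; 0.0450 -0.7470 -0.6633; -0.9887 0.0615 -0.1364]
after S4 (compose_so3): [-0.5876 0.1502 0.7951; -0.5277 0.6737 -0.5173; -0.6134 -0.7235 -0.3166]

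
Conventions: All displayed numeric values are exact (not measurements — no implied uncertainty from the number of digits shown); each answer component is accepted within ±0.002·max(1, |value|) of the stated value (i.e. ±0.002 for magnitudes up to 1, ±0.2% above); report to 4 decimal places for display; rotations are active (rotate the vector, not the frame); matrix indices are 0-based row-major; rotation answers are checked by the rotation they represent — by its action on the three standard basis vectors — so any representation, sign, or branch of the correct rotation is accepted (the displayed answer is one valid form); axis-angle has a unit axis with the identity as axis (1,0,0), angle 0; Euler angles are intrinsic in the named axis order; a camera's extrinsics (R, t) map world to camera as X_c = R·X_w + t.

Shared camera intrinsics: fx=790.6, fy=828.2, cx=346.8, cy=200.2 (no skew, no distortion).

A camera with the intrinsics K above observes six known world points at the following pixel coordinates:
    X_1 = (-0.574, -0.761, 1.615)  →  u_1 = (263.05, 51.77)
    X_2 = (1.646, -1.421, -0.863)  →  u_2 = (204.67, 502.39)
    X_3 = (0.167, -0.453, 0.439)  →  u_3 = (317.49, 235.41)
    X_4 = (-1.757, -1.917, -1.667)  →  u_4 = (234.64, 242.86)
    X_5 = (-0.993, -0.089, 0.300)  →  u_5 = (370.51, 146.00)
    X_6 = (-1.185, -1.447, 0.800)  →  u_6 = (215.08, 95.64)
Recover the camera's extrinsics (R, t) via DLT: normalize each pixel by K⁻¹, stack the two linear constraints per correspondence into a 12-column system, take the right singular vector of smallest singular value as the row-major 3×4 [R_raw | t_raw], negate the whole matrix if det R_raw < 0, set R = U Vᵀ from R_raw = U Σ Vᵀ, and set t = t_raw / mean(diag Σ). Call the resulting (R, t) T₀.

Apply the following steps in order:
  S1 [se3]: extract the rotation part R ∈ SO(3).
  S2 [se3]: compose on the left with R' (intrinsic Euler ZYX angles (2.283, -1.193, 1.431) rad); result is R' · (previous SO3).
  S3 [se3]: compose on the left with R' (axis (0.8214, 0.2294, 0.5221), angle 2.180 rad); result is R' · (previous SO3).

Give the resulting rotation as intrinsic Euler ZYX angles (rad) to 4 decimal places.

rotation (euler_zyx) = (0.9566, 1.2945, -2.7736)

source (pnp_recover): camera pose = R=[-0.0587 0.9909 -0.1212; 0.7023 -0.0453 -0.7104; -0.7095 -0.1268 -0.6932], t=(0.2800, 0.4400, 6.6200)
after S1 (rot_of_se3): [-0.0587 0.9909 -0.1212; 0.7023 -0.0453 -0.7104; -0.7095 -0.1268 -0.6932]
after S2 (compose_so3): [-0.2293 -0.3671 -0.9015; -0.9592 0.2427 0.1452; 0.1655 0.8980 -0.4078]
after S3 (compose_so3): [0.1572 0.5630 -0.8114; 0.2230 -0.8206 -0.5262; -0.9621 -0.0982 -0.2546]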